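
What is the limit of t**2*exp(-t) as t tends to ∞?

Write as t^2/e^{1t}, an ∞/∞ form.
Exponential growth dominates any polynomial, so repeated L'Hôpital (or the standard result) gives 0.

0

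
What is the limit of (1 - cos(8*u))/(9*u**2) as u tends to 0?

Substitution gives 0/0.
Use (1 − cos θ)/θ² → 1/2 with θ = 8u: the limit is 8²/(2·9) = 32/9.

32/9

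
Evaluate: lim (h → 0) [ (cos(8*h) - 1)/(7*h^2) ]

-32/7

Direct substitution gives 0/0.
Apply L'Hôpital: lim (-8*sin(8*h))/(14*h), still 0/0.
After 2 applications of L'Hôpital's rule the quotient is (-64*cos(8*h))/(14); substituting h = 0 gives -32/7.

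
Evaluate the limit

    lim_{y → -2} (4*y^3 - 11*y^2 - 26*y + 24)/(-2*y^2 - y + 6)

Since y = -2 makes numerator and denominator zero, (y + 2) divides both.
Cancelling it gives (4*y^2 - 19*y + 12)/(3 - 2*y); now plug in y = -2 to get 66/7.

66/7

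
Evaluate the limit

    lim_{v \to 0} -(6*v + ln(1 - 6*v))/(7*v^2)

Direct substitution gives 0/0.
Apply L'Hôpital: lim (6 - 6/(1 - 6*v))/(-14*v), still 0/0.
After 2 applications of L'Hôpital's rule the quotient is (-36/(1 - 6*v)^2)/(-14); substituting v = 0 gives 18/7.

18/7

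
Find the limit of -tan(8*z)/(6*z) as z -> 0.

-4/3

Substitution gives 0/0.
Since tan(u)/u → 1 as u → 0, tan(8z)/(8z) → 1 and the limit is 8/(-6) = -4/3.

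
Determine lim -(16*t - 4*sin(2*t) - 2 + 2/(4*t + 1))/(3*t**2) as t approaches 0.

Substitution gives 0/0 (the numerator vanishes to order 2).
Expand each term to order t^2: the coefficient of t^2 in 2·1/(1 + 4t) is 32 and in -4·sin(2t) is 0.
Lower-order terms cancel with the polynomial part, so the numerator is (32)·t^2 + o(t^2), and the limit is (32)/(-3) = -32/3.

-32/3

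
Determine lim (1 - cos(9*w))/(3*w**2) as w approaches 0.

27/2

Substitution gives 0/0.
Use (1 − cos u)/u² → 1/2 with u = 9w: the limit is 9²/(2·3) = 27/2.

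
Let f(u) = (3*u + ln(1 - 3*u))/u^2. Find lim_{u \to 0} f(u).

-9/2

Direct substitution gives 0/0.
Apply L'Hôpital: lim (3 - 3/(1 - 3*u))/(2*u), still 0/0.
After 2 applications of L'Hôpital's rule the quotient is (-9/(1 - 3*u)^2)/(2); substituting u = 0 gives -9/2.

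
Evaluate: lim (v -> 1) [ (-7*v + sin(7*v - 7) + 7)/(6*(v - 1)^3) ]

Direct substitution gives 0/0.
Apply L'Hôpital: lim (7*cos(7*v - 7) - 7)/(18*(v - 1)^2), still 0/0.
Apply L'Hôpital: lim (-49*sin(7*v - 7))/(36*v - 36), still 0/0.
After 3 applications of L'Hôpital's rule the quotient is (-343*cos(7*v - 7))/(36); substituting v = 1 gives -343/36.

-343/36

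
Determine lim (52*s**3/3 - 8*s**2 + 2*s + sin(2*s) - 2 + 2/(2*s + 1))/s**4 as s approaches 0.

32

Substitution gives 0/0 (the numerator vanishes to order 4).
Expand each term to order s^4: the coefficient of s^4 in 2·1/(1 + 2s) is 32 and in sin(2s) is 0.
Lower-order terms cancel with the polynomial part, so the numerator is (32)·s^4 + o(s^4), and the limit is (32)/(1) = 32.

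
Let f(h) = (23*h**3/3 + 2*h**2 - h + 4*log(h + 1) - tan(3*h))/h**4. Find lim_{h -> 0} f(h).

-1

Substitution gives 0/0 (the numerator vanishes to order 4).
Expand each term to order h^4: the coefficient of h^4 in 4·ln(1 + h) is -1 and in −tan(3h) is 0.
Lower-order terms cancel with the polynomial part, so the numerator is (-1)·h^4 + o(h^4), and the limit is (-1)/(1) = -1.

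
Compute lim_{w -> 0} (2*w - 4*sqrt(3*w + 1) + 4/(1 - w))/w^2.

17/2

Substitution gives 0/0; apply L'Hôpital's rule 2 times.
After differentiating numerator and denominator 2 times the quotient is (9/(3*w + 1)^(3/2) - 8/(w - 1)^3)/(2); at w = 0 this is 17/2.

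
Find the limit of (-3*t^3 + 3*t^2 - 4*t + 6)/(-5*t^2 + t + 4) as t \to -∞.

-∞

The numerator has higher degree (3 > 2); the quotient behaves like (-3/(-5))·t^1 for large |t|.
As t → −∞ this diverges to -∞.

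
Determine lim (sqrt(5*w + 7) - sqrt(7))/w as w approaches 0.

5*√(7)/14

Substitution gives 0/0. Multiply numerator and denominator by the conjugate √(7 + 5w) + √7.
The numerator becomes (7 + 5w) − 7 = 5w, so the expression simplifies to 5/(√(7 + 5w) + √7).
Letting w → 0 gives 5/(2√7) = 5*√(7)/14.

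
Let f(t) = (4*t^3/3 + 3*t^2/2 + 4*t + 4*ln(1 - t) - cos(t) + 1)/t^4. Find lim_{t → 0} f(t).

-25/24

Substitution gives 0/0 (the numerator vanishes to order 4).
Expand each term to order t^4: the coefficient of t^4 in 4·ln(1 - t) is -1 and in −cos(t) is -1/24.
Lower-order terms cancel with the polynomial part, so the numerator is (-25/24)·t^4 + o(t^4), and the limit is (-25/24)/(1) = -25/24.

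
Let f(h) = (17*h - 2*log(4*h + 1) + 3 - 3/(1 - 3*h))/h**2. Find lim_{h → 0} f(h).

-11

Substitution gives 0/0; apply L'Hôpital's rule 2 times.
After differentiating numerator and denominator 2 times the quotient is (32/(4*h + 1)^2 + 54/(3*h - 1)^3)/(2); at h = 0 this is -11.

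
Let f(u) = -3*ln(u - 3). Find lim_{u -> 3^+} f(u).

∞

As u → 3⁺, u - 3 → 0⁺ and ln(u - 3) → −∞.
Multiplying by -3 gives ∞.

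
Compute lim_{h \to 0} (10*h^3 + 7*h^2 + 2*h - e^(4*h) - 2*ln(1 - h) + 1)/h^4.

Substitution gives 0/0; apply L'Hôpital's rule 4 times.
After differentiating numerator and denominator 4 times the quotient is (-256*e^(4*h) + 12/(h - 1)^4)/(24); at h = 0 this is -61/6.

-61/6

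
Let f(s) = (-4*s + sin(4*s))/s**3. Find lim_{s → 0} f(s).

-32/3

Direct substitution gives 0/0.
Apply L'Hôpital: lim (4*cos(4*s) - 4)/(3*s^2), still 0/0.
Apply L'Hôpital: lim (-16*sin(4*s))/(6*s), still 0/0.
After 3 applications of L'Hôpital's rule the quotient is (-64*cos(4*s))/(6); substituting s = 0 gives -32/3.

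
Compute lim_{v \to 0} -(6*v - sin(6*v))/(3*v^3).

Direct substitution gives 0/0.
Apply L'Hôpital: lim (6 - 6*cos(6*v))/(-9*v^2), still 0/0.
Apply L'Hôpital: lim (36*sin(6*v))/(-18*v), still 0/0.
After 3 applications of L'Hôpital's rule the quotient is (216*cos(6*v))/(-18); substituting v = 0 gives -12.

-12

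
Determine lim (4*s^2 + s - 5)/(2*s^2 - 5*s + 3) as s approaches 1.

-9

At s = 1 both the top and bottom vanish — a removable singularity. Factoring out (s - 1) from each leaves (4*s + 5)/(2*s - 3), which at s = 1 equals -9.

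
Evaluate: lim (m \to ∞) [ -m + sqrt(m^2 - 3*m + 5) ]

An ∞ − ∞ form. Rationalising with the conjugate, the difference becomes (-3m + 5) / (√(m^2 - 3*m + 5) + m).
For large m the denominator behaves like 2·m, so the quotient tends to -3/2 = -3/2.

-3/2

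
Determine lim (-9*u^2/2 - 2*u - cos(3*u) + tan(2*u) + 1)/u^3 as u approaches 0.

Substitution gives 0/0; apply L'Hôpital's rule 3 times.
After differentiating numerator and denominator 3 times the quotient is (-27*sin(3*u) + 48*tan(2*u)^4 + 64*tan(2*u)^2 + 16)/(6); at u = 0 this is 8/3.

8/3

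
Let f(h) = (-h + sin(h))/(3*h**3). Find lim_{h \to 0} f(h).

Direct substitution gives 0/0.
Apply L'Hôpital: lim (cos(h) - 1)/(9*h^2), still 0/0.
Apply L'Hôpital: lim (-sin(h))/(18*h), still 0/0.
After 3 applications of L'Hôpital's rule the quotient is (-cos(h))/(18); substituting h = 0 gives -1/18.

-1/18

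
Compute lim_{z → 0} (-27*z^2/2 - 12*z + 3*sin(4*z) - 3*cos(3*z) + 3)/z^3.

Substitution gives 0/0; apply L'Hôpital's rule 3 times.
After differentiating numerator and denominator 3 times the quotient is (-81*sin(3*z) - 192*cos(4*z))/(6); at z = 0 this is -32.

-32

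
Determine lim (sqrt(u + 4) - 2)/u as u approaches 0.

A 0/0 form; rationalise with √(4 + u) + √4. This collapses the numerator to u, leaving 1/(√(4 + u) + √4) → 1/(2√4) = 1/4.

1/4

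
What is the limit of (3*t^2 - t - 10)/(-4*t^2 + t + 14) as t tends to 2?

-11/15

Since t = 2 makes numerator and denominator zero, (t - 2) divides both.
Cancelling it gives (3*t + 5)/(-4*t - 7); now plug in t = 2 to get -11/15.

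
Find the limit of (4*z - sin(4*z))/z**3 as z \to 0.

32/3

Direct substitution gives 0/0.
Apply L'Hôpital: lim (4 - 4*cos(4*z))/(3*z^2), still 0/0.
Apply L'Hôpital: lim (16*sin(4*z))/(6*z), still 0/0.
After 3 applications of L'Hôpital's rule the quotient is (64*cos(4*z))/(6); substituting z = 0 gives 32/3.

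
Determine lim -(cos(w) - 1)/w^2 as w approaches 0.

1/2

Direct substitution gives 0/0.
Apply L'Hôpital: lim (-sin(w))/(-2*w), still 0/0.
After 2 applications of L'Hôpital's rule the quotient is (-cos(w))/(-2); substituting w = 0 gives 1/2.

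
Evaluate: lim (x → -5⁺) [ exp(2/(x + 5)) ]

As x → -5⁺, 2/(x + 5) → +∞, so e^(2/(x + 5)) → ∞.

∞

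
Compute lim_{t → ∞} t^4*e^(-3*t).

0

Write as t^4/e^{3t}, an ∞/∞ form.
Exponential growth dominates any polynomial, so repeated L'Hôpital (or the standard result) gives 0.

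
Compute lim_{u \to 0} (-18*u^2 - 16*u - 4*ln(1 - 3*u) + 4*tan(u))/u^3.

112/3

Substitution gives 0/0 (the numerator vanishes to order 3).
Expand each term to order u^3: the coefficient of u^3 in 4·tan(u) is 4/3 and in -4·ln(1 - 3u) is 36.
Lower-order terms cancel with the polynomial part, so the numerator is (112/3)·u^3 + o(u^3), and the limit is (112/3)/(1) = 112/3.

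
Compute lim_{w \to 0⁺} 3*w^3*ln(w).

This is a 0·(−∞) form. Rewrite as 3·ln(w) / w^(−3) and apply L'Hôpital:
the derivative quotient is 3·(1/w) / (−3·w^(−4)) = (-3/3)·w^3 → 0.

0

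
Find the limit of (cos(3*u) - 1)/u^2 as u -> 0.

Direct substitution gives 0/0.
Apply L'Hôpital: lim (-3*sin(3*u))/(2*u), still 0/0.
After 2 applications of L'Hôpital's rule the quotient is (-9*cos(3*u))/(2); substituting u = 0 gives -9/2.

-9/2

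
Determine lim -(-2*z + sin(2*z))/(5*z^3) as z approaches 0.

Direct substitution gives 0/0.
Apply L'Hôpital: lim (2*cos(2*z) - 2)/(-15*z^2), still 0/0.
Apply L'Hôpital: lim (-4*sin(2*z))/(-30*z), still 0/0.
After 3 applications of L'Hôpital's rule the quotient is (-8*cos(2*z))/(-30); substituting z = 0 gives 4/15.

4/15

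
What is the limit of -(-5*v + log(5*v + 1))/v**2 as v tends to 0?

25/2

Direct substitution gives 0/0.
Apply L'Hôpital: lim (-5 + 5/(5*v + 1))/(-2*v), still 0/0.
After 2 applications of L'Hôpital's rule the quotient is (-25/(5*v + 1)^2)/(-2); substituting v = 0 gives 25/2.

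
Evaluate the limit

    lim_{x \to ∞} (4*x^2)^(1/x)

1

Base → ∞ and exponent → 0: an ∞^0 form.
Take logs: (1/x)·ln(4·x^2) = (ln 4 + 2·ln x)/x → 0.
So the limit is e^0 = 1.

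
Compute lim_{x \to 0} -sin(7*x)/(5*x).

Substitution gives 0/0.
Write it as (7/(-5))·sin(7x)/(7x); since sin(u)/u → 1, the limit is -7/5.

-7/5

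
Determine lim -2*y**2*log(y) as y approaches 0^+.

0

This is a 0·(−∞) form. Rewrite as -2·ln(y) / y^(−2) and apply L'Hôpital:
the derivative quotient is -2·(1/y) / (−2·y^(−3)) = (2/2)·y^2 → 0.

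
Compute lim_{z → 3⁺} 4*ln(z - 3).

As z → 3⁺, z - 3 → 0⁺ and ln(z - 3) → −∞.
Multiplying by 4 gives -∞.

-∞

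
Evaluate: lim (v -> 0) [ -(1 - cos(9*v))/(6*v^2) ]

-27/4

Substitution gives 0/0.
Use (1 − cos u)/u² → 1/2 with u = 9v: the limit is 9²/(2·(-6)) = -27/4.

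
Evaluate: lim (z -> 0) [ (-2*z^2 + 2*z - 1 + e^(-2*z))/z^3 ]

Direct substitution gives 0/0.
Apply L'Hôpital: lim (-4*z + 2 - 2*e^(-2*z))/(3*z^2), still 0/0.
Apply L'Hôpital: lim (-4 + 4*e^(-2*z))/(6*z), still 0/0.
After 3 applications of L'Hôpital's rule the quotient is (-8*e^(-2*z))/(6); substituting z = 0 gives -4/3.

-4/3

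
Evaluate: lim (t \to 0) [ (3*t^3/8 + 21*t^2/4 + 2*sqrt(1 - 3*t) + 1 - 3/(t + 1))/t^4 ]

-597/64

Substitution gives 0/0; apply L'Hôpital's rule 4 times.
After differentiating numerator and denominator 4 times the quotient is (-72/(t + 1)^5 - 1215/(8*(1 - 3*t)^(7/2)))/(24); at t = 0 this is -597/64.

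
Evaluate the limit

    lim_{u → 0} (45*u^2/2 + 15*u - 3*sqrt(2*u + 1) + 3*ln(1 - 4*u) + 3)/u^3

-131/2

Substitution gives 0/0; apply L'Hôpital's rule 3 times.
After differentiating numerator and denominator 3 times the quotient is (384/(4*u - 1)^3 - 9/(2*u + 1)^(5/2))/(6); at u = 0 this is -131/2.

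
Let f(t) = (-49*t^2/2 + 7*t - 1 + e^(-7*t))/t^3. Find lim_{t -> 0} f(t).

-343/6

Direct substitution gives 0/0.
Apply L'Hôpital: lim (-49*t + 7 - 7*e^(-7*t))/(3*t^2), still 0/0.
Apply L'Hôpital: lim (-49 + 49*e^(-7*t))/(6*t), still 0/0.
After 3 applications of L'Hôpital's rule the quotient is (-343*e^(-7*t))/(6); substituting t = 0 gives -343/6.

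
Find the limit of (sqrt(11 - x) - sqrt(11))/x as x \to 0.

A 0/0 form; rationalise with √(11 - x) + √11. This collapses the numerator to -x, leaving -1/(√(11 - x) + √11) → -1/(2√11) = -√(11)/22.

-√(11)/22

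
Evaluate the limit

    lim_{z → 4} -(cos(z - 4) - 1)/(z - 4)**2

1/2

Direct substitution gives 0/0.
Apply L'Hôpital: lim (-sin(z - 4))/(8 - 2*z), still 0/0.
After 2 applications of L'Hôpital's rule the quotient is (-cos(z - 4))/(-2); substituting z = 4 gives 1/2.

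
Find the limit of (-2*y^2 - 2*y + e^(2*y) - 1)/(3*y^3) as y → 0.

4/9

Direct substitution gives 0/0.
Apply L'Hôpital: lim (-4*y + 2*e^(2*y) - 2)/(9*y^2), still 0/0.
Apply L'Hôpital: lim (4*e^(2*y) - 4)/(18*y), still 0/0.
After 3 applications of L'Hôpital's rule the quotient is (8*e^(2*y))/(18); substituting y = 0 gives 4/9.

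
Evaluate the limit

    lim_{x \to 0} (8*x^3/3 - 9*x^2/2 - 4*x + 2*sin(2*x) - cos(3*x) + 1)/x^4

Substitution gives 0/0 (the numerator vanishes to order 4).
Expand each term to order x^4: the coefficient of x^4 in 2·sin(2x) is 0 and in −cos(3x) is -27/8.
Lower-order terms cancel with the polynomial part, so the numerator is (-27/8)·x^4 + o(x^4), and the limit is (-27/8)/(1) = -27/8.

-27/8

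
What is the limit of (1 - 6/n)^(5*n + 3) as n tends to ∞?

e^(-30)

The base → 1 and the exponent → ∞: a 1^∞ form.
Take logarithms: (5n + 3)·ln(1 - 6/n). Since ln(1+u) ~ u for small u, this behaves like (5n)·(-6/n) → -30.
So the limit is e^(-30).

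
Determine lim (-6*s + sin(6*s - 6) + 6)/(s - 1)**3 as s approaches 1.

Direct substitution gives 0/0.
Apply L'Hôpital: lim (6*cos(6*s - 6) - 6)/(3*(s - 1)^2), still 0/0.
Apply L'Hôpital: lim (-36*sin(6*s - 6))/(6*s - 6), still 0/0.
After 3 applications of L'Hôpital's rule the quotient is (-216*cos(6*s - 6))/(6); substituting s = 1 gives -36.

-36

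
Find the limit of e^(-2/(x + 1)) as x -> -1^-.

∞

As x → -1⁻, -2/(x + 1) → +∞, so e^(-2/(x + 1)) → ∞.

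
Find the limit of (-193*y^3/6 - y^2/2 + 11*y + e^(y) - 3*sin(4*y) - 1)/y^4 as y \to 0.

Substitution gives 0/0 (the numerator vanishes to order 4).
Expand each term to order y^4: the coefficient of y^4 in e^(y) is 1/24 and in -3·sin(4y) is 0.
Lower-order terms cancel with the polynomial part, so the numerator is (1/24)·y^4 + o(y^4), and the limit is (1/24)/(1) = 1/24.

1/24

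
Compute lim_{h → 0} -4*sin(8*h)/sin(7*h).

-32/7

Substitution gives 0/0.
Divide numerator and denominator by h: sin(8h)/h → 8 and sin(7h)/h → 7, so the limit is -4·8/7 = -32/7.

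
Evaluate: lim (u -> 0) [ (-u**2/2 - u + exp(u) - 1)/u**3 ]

1/6

Direct substitution gives 0/0.
Apply L'Hôpital: lim (-u + e^(u) - 1)/(3*u^2), still 0/0.
Apply L'Hôpital: lim (e^(u) - 1)/(6*u), still 0/0.
After 3 applications of L'Hôpital's rule the quotient is (e^(u))/(6); substituting u = 0 gives 1/6.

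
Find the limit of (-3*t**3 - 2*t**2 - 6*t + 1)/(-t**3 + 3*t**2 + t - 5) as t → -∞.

Numerator and denominator both have degree 3.
Dividing every term by t^3, all lower-order terms vanish and the limit is the ratio of leading coefficients, -3/(-1) = 3.

3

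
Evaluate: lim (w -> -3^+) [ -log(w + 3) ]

∞

As w → -3⁺, w + 3 → 0⁺ and ln(w + 3) → −∞.
Multiplying by -1 gives ∞.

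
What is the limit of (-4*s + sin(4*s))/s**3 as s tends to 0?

-32/3

Direct substitution gives 0/0.
Apply L'Hôpital: lim (4*cos(4*s) - 4)/(3*s^2), still 0/0.
Apply L'Hôpital: lim (-16*sin(4*s))/(6*s), still 0/0.
After 3 applications of L'Hôpital's rule the quotient is (-64*cos(4*s))/(6); substituting s = 0 gives -32/3.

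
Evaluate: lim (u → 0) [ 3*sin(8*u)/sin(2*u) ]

12

Substitution gives 0/0.
Divide numerator and denominator by u: sin(8u)/u → 8 and sin(2u)/u → 2, so the limit is 3·8/2 = 12.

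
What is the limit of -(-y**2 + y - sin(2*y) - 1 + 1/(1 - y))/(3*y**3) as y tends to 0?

-7/9

Substitution gives 0/0 (the numerator vanishes to order 3).
Expand each term to order y^3: the coefficient of y^3 in 1/(1 - y) is 1 and in −sin(2y) is 4/3.
Lower-order terms cancel with the polynomial part, so the numerator is (7/3)·y^3 + o(y^3), and the limit is (7/3)/(-3) = -7/9.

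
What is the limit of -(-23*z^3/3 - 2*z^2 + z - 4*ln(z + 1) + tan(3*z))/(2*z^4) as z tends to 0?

Substitution gives 0/0 (the numerator vanishes to order 4).
Expand each term to order z^4: the coefficient of z^4 in -4·ln(1 + z) is 1 and in tan(3z) is 0.
Lower-order terms cancel with the polynomial part, so the numerator is (1)·z^4 + o(z^4), and the limit is (1)/(-2) = -1/2.

-1/2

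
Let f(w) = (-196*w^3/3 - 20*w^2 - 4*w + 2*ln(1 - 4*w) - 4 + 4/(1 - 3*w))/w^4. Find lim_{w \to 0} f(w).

196

Substitution gives 0/0; apply L'Hôpital's rule 4 times.
After differentiating numerator and denominator 4 times the quotient is (-3072/(4*w - 1)^4 - 7776/(3*w - 1)^5)/(24); at w = 0 this is 196.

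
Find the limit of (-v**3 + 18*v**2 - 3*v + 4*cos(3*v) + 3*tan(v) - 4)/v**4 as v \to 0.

Substitution gives 0/0 (the numerator vanishes to order 4).
Expand each term to order v^4: the coefficient of v^4 in 3·tan(v) is 0 and in 4·cos(3v) is 27/2.
Lower-order terms cancel with the polynomial part, so the numerator is (27/2)·v^4 + o(v^4), and the limit is (27/2)/(1) = 27/2.

27/2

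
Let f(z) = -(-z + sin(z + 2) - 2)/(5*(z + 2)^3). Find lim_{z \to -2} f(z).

1/30

Direct substitution gives 0/0.
Apply L'Hôpital: lim (cos(z + 2) - 1)/(-15*(z + 2)^2), still 0/0.
Apply L'Hôpital: lim (-sin(z + 2))/(-30*z - 60), still 0/0.
After 3 applications of L'Hôpital's rule the quotient is (-cos(z + 2))/(-30); substituting z = -2 gives 1/30.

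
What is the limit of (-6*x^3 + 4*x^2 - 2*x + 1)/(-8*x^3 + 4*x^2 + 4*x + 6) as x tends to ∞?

3/4

Numerator and denominator both have degree 3.
Dividing every term by x^3, all lower-order terms vanish and the limit is the ratio of leading coefficients, -6/(-8) = 3/4.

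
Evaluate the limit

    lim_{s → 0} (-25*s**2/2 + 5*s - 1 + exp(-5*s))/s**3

-125/6

Direct substitution gives 0/0.
Apply L'Hôpital: lim (-25*s + 5 - 5*e^(-5*s))/(3*s^2), still 0/0.
Apply L'Hôpital: lim (-25 + 25*e^(-5*s))/(6*s), still 0/0.
After 3 applications of L'Hôpital's rule the quotient is (-125*e^(-5*s))/(6); substituting s = 0 gives -125/6.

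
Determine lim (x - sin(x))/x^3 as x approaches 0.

Direct substitution gives 0/0.
Apply L'Hôpital: lim (1 - cos(x))/(3*x^2), still 0/0.
Apply L'Hôpital: lim (sin(x))/(6*x), still 0/0.
After 3 applications of L'Hôpital's rule the quotient is (cos(x))/(6); substituting x = 0 gives 1/6.

1/6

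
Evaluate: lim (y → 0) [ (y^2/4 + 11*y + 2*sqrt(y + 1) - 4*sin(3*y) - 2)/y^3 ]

Substitution gives 0/0 (the numerator vanishes to order 3).
Expand each term to order y^3: the coefficient of y^3 in -4·sin(3y) is 18 and in 2·√(1 + y) is 1/8.
Lower-order terms cancel with the polynomial part, so the numerator is (145/8)·y^3 + o(y^3), and the limit is (145/8)/(1) = 145/8.

145/8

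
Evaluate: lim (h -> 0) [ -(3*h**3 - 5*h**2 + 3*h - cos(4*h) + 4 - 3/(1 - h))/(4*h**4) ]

41/12

Substitution gives 0/0; apply L'Hôpital's rule 4 times.
After differentiating numerator and denominator 4 times the quotient is (-256*cos(4*h) + 72/(h - 1)^5)/(-96); at h = 0 this is 41/12.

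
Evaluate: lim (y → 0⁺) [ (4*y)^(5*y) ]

Base → 0⁺ and exponent → 0⁺: a 0^0 form.
Take logs: 5y·ln(4y). This is 0·(−∞); rewriting as ln(4y)/(1/(5y)) and applying L'Hôpital gives 0.
Hence the limit is e^0 = 1.

1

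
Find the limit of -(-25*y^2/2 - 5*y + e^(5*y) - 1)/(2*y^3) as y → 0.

Direct substitution gives 0/0.
Apply L'Hôpital: lim (-25*y + 5*e^(5*y) - 5)/(-6*y^2), still 0/0.
Apply L'Hôpital: lim (25*e^(5*y) - 25)/(-12*y), still 0/0.
After 3 applications of L'Hôpital's rule the quotient is (125*e^(5*y))/(-12); substituting y = 0 gives -125/12.

-125/12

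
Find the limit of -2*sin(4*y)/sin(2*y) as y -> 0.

-4

Substitution gives 0/0.
Divide numerator and denominator by y: sin(4y)/y → 4 and sin(2y)/y → 2, so the limit is -2·4/2 = -4.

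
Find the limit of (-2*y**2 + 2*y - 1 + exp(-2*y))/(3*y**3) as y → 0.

Direct substitution gives 0/0.
Apply L'Hôpital: lim (-4*y + 2 - 2*e^(-2*y))/(9*y^2), still 0/0.
Apply L'Hôpital: lim (-4 + 4*e^(-2*y))/(18*y), still 0/0.
After 3 applications of L'Hôpital's rule the quotient is (-8*e^(-2*y))/(18); substituting y = 0 gives -4/9.

-4/9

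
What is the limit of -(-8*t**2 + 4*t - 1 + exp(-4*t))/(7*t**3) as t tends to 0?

32/21

Direct substitution gives 0/0.
Apply L'Hôpital: lim (-16*t + 4 - 4*e^(-4*t))/(-21*t^2), still 0/0.
Apply L'Hôpital: lim (-16 + 16*e^(-4*t))/(-42*t), still 0/0.
After 3 applications of L'Hôpital's rule the quotient is (-64*e^(-4*t))/(-42); substituting t = 0 gives 32/21.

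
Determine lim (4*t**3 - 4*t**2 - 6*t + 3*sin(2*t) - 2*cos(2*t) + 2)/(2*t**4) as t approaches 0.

-2/3

Substitution gives 0/0 (the numerator vanishes to order 4).
Expand each term to order t^4: the coefficient of t^4 in 3·sin(2t) is 0 and in -2·cos(2t) is -4/3.
Lower-order terms cancel with the polynomial part, so the numerator is (-4/3)·t^4 + o(t^4), and the limit is (-4/3)/(2) = -2/3.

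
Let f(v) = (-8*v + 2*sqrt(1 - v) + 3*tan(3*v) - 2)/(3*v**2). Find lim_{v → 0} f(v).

Substitution gives 0/0 (the numerator vanishes to order 2).
Expand each term to order v^2: the coefficient of v^2 in 2·√(1 - v) is -1/4 and in 3·tan(3v) is 0.
Lower-order terms cancel with the polynomial part, so the numerator is (-1/4)·v^2 + o(v^2), and the limit is (-1/4)/(3) = -1/12.

-1/12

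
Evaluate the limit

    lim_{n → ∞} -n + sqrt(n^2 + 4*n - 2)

This has the form ∞ − ∞. Multiply and divide by the conjugate √(n^2 + 4*n - 2) + n.
That gives (4n - 2) / (√(n^2 + 4*n - 2) + n).
Divide numerator and denominator by n: the limit is 4/(2·1) = 2.

2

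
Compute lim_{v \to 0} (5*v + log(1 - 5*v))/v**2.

-25/2

Direct substitution gives 0/0.
Apply L'Hôpital: lim (5 - 5/(1 - 5*v))/(2*v), still 0/0.
After 2 applications of L'Hôpital's rule the quotient is (-25/(1 - 5*v)^2)/(2); substituting v = 0 gives -25/2.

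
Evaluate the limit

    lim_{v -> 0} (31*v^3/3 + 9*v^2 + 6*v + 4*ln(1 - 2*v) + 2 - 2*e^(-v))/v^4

-193/12

Substitution gives 0/0 (the numerator vanishes to order 4).
Expand each term to order v^4: the coefficient of v^4 in 4·ln(1 - 2v) is -16 and in -2·e^(-v) is -1/12.
Lower-order terms cancel with the polynomial part, so the numerator is (-193/12)·v^4 + o(v^4), and the limit is (-193/12)/(1) = -193/12.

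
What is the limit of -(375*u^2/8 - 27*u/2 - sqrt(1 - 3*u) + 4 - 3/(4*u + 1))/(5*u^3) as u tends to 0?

-3099/80

Substitution gives 0/0 (the numerator vanishes to order 3).
Expand each term to order u^3: the coefficient of u^3 in -3·1/(1 + 4u) is 192 and in −√(1 - 3u) is 27/16.
Lower-order terms cancel with the polynomial part, so the numerator is (3099/16)·u^3 + o(u^3), and the limit is (3099/16)/(-5) = -3099/80.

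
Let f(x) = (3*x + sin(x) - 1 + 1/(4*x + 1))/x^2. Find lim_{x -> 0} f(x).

Substitution gives 0/0 (the numerator vanishes to order 2).
Expand each term to order x^2: the coefficient of x^2 in sin(x) is 0 and in 1/(1 + 4x) is 16.
Lower-order terms cancel with the polynomial part, so the numerator is (16)·x^2 + o(x^2), and the limit is (16)/(1) = 16.

16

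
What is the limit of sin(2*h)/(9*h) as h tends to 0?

2/9

Substitution gives 0/0.
Write it as (2/9)·sin(2h)/(2h); since sin(u)/u → 1, the limit is 2/9.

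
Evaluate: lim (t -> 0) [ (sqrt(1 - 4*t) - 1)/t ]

-2

Substitution gives 0/0. Multiply numerator and denominator by the conjugate √(1 - 4t) + √1.
The numerator becomes (1 - 4t) − 1 = -4t, so the expression simplifies to -4/(√(1 - 4t) + √1).
Letting t → 0 gives -4/(2√1) = -2.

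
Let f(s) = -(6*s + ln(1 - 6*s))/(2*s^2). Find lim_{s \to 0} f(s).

9

Direct substitution gives 0/0.
Apply L'Hôpital: lim (6 - 6/(1 - 6*s))/(-4*s), still 0/0.
After 2 applications of L'Hôpital's rule the quotient is (-36/(1 - 6*s)^2)/(-4); substituting s = 0 gives 9.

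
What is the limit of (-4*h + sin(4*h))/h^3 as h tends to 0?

-32/3

Direct substitution gives 0/0.
Apply L'Hôpital: lim (4*cos(4*h) - 4)/(3*h^2), still 0/0.
Apply L'Hôpital: lim (-16*sin(4*h))/(6*h), still 0/0.
After 3 applications of L'Hôpital's rule the quotient is (-64*cos(4*h))/(6); substituting h = 0 gives -32/3.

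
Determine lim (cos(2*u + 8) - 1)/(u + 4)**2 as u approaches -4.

Direct substitution gives 0/0.
Apply L'Hôpital: lim (-2*sin(2*u + 8))/(2*u + 8), still 0/0.
After 2 applications of L'Hôpital's rule the quotient is (-4*cos(2*u + 8))/(2); substituting u = -4 gives -2.

-2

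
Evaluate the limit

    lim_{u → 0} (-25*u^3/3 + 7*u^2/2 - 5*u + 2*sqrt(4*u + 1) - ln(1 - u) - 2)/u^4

Substitution gives 0/0; apply L'Hôpital's rule 4 times.
After differentiating numerator and denominator 4 times the quotient is (-480/(4*u + 1)^(7/2) + 6/(u - 1)^4)/(24); at u = 0 this is -79/4.

-79/4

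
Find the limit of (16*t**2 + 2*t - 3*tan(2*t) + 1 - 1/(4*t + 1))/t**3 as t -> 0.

Substitution gives 0/0 (the numerator vanishes to order 3).
Expand each term to order t^3: the coefficient of t^3 in −1/(1 + 4t) is 64 and in -3·tan(2t) is -8.
Lower-order terms cancel with the polynomial part, so the numerator is (56)·t^3 + o(t^3), and the limit is (56)/(1) = 56.

56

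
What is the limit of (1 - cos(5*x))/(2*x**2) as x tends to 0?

25/4

Substitution gives 0/0.
Use (1 − cos u)/u² → 1/2 with u = 5x: the limit is 5²/(2·2) = 25/4.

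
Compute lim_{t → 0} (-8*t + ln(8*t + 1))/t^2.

Direct substitution gives 0/0.
Apply L'Hôpital: lim (-8 + 8/(8*t + 1))/(2*t), still 0/0.
After 2 applications of L'Hôpital's rule the quotient is (-64/(8*t + 1)^2)/(2); substituting t = 0 gives -32.

-32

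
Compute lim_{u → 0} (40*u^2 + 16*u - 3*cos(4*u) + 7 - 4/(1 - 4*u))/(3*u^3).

-256/3

Substitution gives 0/0 (the numerator vanishes to order 3).
Expand each term to order u^3: the coefficient of u^3 in -3·cos(4u) is 0 and in -4·1/(1 - 4u) is -256.
Lower-order terms cancel with the polynomial part, so the numerator is (-256)·u^3 + o(u^3), and the limit is (-256)/(3) = -256/3.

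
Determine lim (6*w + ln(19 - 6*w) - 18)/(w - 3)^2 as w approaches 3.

Direct substitution gives 0/0.
Apply L'Hôpital: lim (6 - 6/(19 - 6*w))/(2*w - 6), still 0/0.
After 2 applications of L'Hôpital's rule the quotient is (-36/(19 - 6*w)^2)/(2); substituting w = 3 gives -18.

-18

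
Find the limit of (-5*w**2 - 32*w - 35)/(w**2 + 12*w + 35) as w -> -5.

Since w = -5 makes numerator and denominator zero, (w + 5) divides both.
Cancelling it gives (-5*w - 7)/(w + 7); now plug in w = -5 to get 9.

9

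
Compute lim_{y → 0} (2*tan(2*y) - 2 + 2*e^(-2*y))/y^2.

Substitution gives 0/0; apply L'Hôpital's rule 2 times.
After differentiating numerator and denominator 2 times the quotient is (16*tan(2*y)/cos(2*y)^2 + 8*e^(-2*y))/(2); at y = 0 this is 4.

4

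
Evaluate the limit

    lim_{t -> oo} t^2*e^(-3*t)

Write as t^2/e^{3t}, an ∞/∞ form.
Exponential growth dominates any polynomial, so repeated L'Hôpital (or the standard result) gives 0.

0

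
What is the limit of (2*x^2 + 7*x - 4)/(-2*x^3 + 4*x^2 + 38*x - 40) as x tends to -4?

1/10

At x = -4 both the top and bottom vanish — a removable singularity. Factoring out (x + 4) from each leaves (2*x - 1)/(-2*x^2 + 12*x - 10), which at x = -4 equals 1/10.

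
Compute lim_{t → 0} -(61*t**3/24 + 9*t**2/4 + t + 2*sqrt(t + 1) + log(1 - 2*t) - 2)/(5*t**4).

261/320

Substitution gives 0/0 (the numerator vanishes to order 4).
Expand each term to order t^4: the coefficient of t^4 in ln(1 - 2t) is -4 and in 2·√(1 + t) is -5/64.
Lower-order terms cancel with the polynomial part, so the numerator is (-261/64)·t^4 + o(t^4), and the limit is (-261/64)/(-5) = 261/320.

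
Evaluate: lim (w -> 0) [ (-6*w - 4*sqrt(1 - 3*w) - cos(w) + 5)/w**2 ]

5

Substitution gives 0/0; apply L'Hôpital's rule 2 times.
After differentiating numerator and denominator 2 times the quotient is (cos(w) + 9/(1 - 3*w)^(3/2))/(2); at w = 0 this is 5.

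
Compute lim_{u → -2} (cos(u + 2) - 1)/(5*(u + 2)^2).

Direct substitution gives 0/0.
Apply L'Hôpital: lim (-sin(u + 2))/(10*u + 20), still 0/0.
After 2 applications of L'Hôpital's rule the quotient is (-cos(u + 2))/(10); substituting u = -2 gives -1/10.

-1/10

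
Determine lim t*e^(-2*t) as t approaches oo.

Write as t^1/e^{2t}, an ∞/∞ form.
Exponential growth dominates any polynomial, so repeated L'Hôpital (or the standard result) gives 0.

0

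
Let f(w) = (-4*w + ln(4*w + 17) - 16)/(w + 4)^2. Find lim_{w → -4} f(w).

Direct substitution gives 0/0.
Apply L'Hôpital: lim (-4 + 4/(4*w + 17))/(2*w + 8), still 0/0.
After 2 applications of L'Hôpital's rule the quotient is (-16/(4*w + 17)^2)/(2); substituting w = -4 gives -8.

-8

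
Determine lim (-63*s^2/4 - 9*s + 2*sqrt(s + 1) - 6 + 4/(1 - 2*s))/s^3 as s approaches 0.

Substitution gives 0/0; apply L'Hôpital's rule 3 times.
After differentiating numerator and denominator 3 times the quotient is (192/(2*s - 1)^4 + 3/(4*(s + 1)^(5/2)))/(6); at s = 0 this is 257/8.

257/8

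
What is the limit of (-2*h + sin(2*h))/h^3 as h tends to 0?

Direct substitution gives 0/0.
Apply L'Hôpital: lim (2*cos(2*h) - 2)/(3*h^2), still 0/0.
Apply L'Hôpital: lim (-4*sin(2*h))/(6*h), still 0/0.
After 3 applications of L'Hôpital's rule the quotient is (-8*cos(2*h))/(6); substituting h = 0 gives -4/3.

-4/3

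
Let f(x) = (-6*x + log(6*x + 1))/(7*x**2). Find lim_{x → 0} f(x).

Direct substitution gives 0/0.
Apply L'Hôpital: lim (-6 + 6/(6*x + 1))/(14*x), still 0/0.
After 2 applications of L'Hôpital's rule the quotient is (-36/(6*x + 1)^2)/(14); substituting x = 0 gives -18/7.

-18/7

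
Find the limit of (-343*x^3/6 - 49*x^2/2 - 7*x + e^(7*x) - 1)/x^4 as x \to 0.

Direct substitution gives 0/0.
Apply L'Hôpital: lim (-343*x^2/2 - 49*x + 7*e^(7*x) - 7)/(4*x^3), still 0/0.
Apply L'Hôpital: lim (-343*x + 49*e^(7*x) - 49)/(12*x^2), still 0/0.
Apply L'Hôpital: lim (343*e^(7*x) - 343)/(24*x), still 0/0.
After 4 applications of L'Hôpital's rule the quotient is (2401*e^(7*x))/(24); substituting x = 0 gives 2401/24.

2401/24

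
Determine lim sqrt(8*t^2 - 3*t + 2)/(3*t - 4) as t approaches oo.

2*√(2)/3

For large |t|, √(8*t^2 - 3*t + 2) ≈ √8·|t| and the denominator ≈ 3t.
Since t → +∞, |t| = t, giving √8/(3) = 2*√(2)/3.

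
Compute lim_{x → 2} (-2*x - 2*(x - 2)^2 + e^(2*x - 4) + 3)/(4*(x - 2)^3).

Direct substitution gives 0/0.
Apply L'Hôpital: lim (-4*x + 2*e^(2*x - 4) + 6)/(12*(x - 2)^2), still 0/0.
Apply L'Hôpital: lim (4*e^(2*x - 4) - 4)/(24*x - 48), still 0/0.
After 3 applications of L'Hôpital's rule the quotient is (8*e^(2*x - 4))/(24); substituting x = 2 gives 1/3.

1/3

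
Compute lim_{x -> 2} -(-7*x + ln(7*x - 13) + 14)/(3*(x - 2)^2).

Direct substitution gives 0/0.
Apply L'Hôpital: lim (-7 + 7/(7*x - 13))/(12 - 6*x), still 0/0.
After 2 applications of L'Hôpital's rule the quotient is (-49/(7*x - 13)^2)/(-6); substituting x = 2 gives 49/6.

49/6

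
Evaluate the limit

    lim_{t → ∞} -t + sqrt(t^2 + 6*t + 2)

3

This has the form ∞ − ∞. Multiply and divide by the conjugate √(t^2 + 6*t + 2) + t.
That gives (6t + 2) / (√(t^2 + 6*t + 2) + t).
Divide numerator and denominator by t: the limit is 6/(2·1) = 3.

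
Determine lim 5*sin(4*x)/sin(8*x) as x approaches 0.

Substitution gives 0/0.
Divide numerator and denominator by x: sin(4x)/x → 4 and sin(8x)/x → 8, so the limit is 5·4/8 = 5/2.

5/2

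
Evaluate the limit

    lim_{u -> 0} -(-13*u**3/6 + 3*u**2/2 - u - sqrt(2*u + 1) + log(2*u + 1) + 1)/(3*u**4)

Substitution gives 0/0 (the numerator vanishes to order 4).
Expand each term to order u^4: the coefficient of u^4 in ln(1 + 2u) is -4 and in −√(1 + 2u) is 5/8.
Lower-order terms cancel with the polynomial part, so the numerator is (-27/8)·u^4 + o(u^4), and the limit is (-27/8)/(-3) = 9/8.

9/8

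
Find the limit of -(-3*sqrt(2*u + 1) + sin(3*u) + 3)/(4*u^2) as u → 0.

Substitution gives 0/0 (the numerator vanishes to order 2).
Expand each term to order u^2: the coefficient of u^2 in -3·√(1 + 2u) is 3/2 and in sin(3u) is 0.
Lower-order terms cancel with the polynomial part, so the numerator is (3/2)·u^2 + o(u^2), and the limit is (3/2)/(-4) = -3/8.

-3/8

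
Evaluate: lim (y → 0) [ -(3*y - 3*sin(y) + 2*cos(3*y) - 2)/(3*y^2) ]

Substitution gives 0/0 (the numerator vanishes to order 2).
Expand each term to order y^2: the coefficient of y^2 in -3·sin(y) is 0 and in 2·cos(3y) is -9.
Lower-order terms cancel with the polynomial part, so the numerator is (-9)·y^2 + o(y^2), and the limit is (-9)/(-3) = 3.

3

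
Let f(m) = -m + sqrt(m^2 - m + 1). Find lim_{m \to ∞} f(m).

This has the form ∞ − ∞. Multiply and divide by the conjugate √(m^2 - m + 1) + m.
That gives (-m + 1) / (√(m^2 - m + 1) + m).
Divide numerator and denominator by m: the limit is -1/(2·1) = -1/2.

-1/2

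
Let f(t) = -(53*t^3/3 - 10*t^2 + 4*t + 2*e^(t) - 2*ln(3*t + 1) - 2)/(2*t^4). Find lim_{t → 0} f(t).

Substitution gives 0/0; apply L'Hôpital's rule 4 times.
After differentiating numerator and denominator 4 times the quotient is (2*e^(t) + 972/(3*t + 1)^4)/(-48); at t = 0 this is -487/24.

-487/24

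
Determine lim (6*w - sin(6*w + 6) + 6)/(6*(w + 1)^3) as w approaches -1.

6

Direct substitution gives 0/0.
Apply L'Hôpital: lim (6 - 6*cos(6*w + 6))/(18*(w + 1)^2), still 0/0.
Apply L'Hôpital: lim (36*sin(6*w + 6))/(36*w + 36), still 0/0.
After 3 applications of L'Hôpital's rule the quotient is (216*cos(6*w + 6))/(36); substituting w = -1 gives 6.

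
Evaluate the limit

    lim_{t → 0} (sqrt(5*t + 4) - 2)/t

5/4

A 0/0 form; rationalise with √(4 + 5t) + √4. This collapses the numerator to 5t, leaving 5/(√(4 + 5t) + √4) → 5/(2√4) = 5/4.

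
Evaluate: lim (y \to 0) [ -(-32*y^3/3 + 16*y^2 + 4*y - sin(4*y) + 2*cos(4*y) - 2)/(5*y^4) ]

-64/15

Substitution gives 0/0 (the numerator vanishes to order 4).
Expand each term to order y^4: the coefficient of y^4 in −sin(4y) is 0 and in 2·cos(4y) is 64/3.
Lower-order terms cancel with the polynomial part, so the numerator is (64/3)·y^4 + o(y^4), and the limit is (64/3)/(-5) = -64/15.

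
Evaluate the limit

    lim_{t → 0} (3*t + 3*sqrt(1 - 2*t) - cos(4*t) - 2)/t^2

13/2

Substitution gives 0/0; apply L'Hôpital's rule 2 times.
After differentiating numerator and denominator 2 times the quotient is (16*cos(4*t) - 3/(1 - 2*t)^(3/2))/(2); at t = 0 this is 13/2.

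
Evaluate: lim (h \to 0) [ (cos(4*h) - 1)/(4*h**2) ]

-2

Direct substitution gives 0/0.
Apply L'Hôpital: lim (-4*sin(4*h))/(8*h), still 0/0.
After 2 applications of L'Hôpital's rule the quotient is (-16*cos(4*h))/(8); substituting h = 0 gives -2.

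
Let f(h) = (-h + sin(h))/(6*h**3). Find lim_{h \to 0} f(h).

-1/36

Direct substitution gives 0/0.
Apply L'Hôpital: lim (cos(h) - 1)/(18*h^2), still 0/0.
Apply L'Hôpital: lim (-sin(h))/(36*h), still 0/0.
After 3 applications of L'Hôpital's rule the quotient is (-cos(h))/(36); substituting h = 0 gives -1/36.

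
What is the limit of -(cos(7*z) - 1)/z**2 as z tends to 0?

Direct substitution gives 0/0.
Apply L'Hôpital: lim (-7*sin(7*z))/(-2*z), still 0/0.
After 2 applications of L'Hôpital's rule the quotient is (-49*cos(7*z))/(-2); substituting z = 0 gives 49/2.

49/2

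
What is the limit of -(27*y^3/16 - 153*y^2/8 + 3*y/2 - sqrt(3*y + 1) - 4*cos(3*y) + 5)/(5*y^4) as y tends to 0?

Substitution gives 0/0; apply L'Hôpital's rule 4 times.
After differentiating numerator and denominator 4 times the quotient is (-324*cos(3*y) + 1215/(16*(3*y + 1)^(7/2)))/(-120); at y = 0 this is 1323/640.

1323/640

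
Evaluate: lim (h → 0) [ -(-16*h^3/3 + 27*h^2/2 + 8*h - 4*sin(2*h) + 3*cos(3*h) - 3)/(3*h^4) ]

Substitution gives 0/0; apply L'Hôpital's rule 4 times.
After differentiating numerator and denominator 4 times the quotient is (-64*sin(2*h) + 243*cos(3*h))/(-72); at h = 0 this is -27/8.

-27/8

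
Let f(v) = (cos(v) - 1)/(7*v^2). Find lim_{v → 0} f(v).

Direct substitution gives 0/0.
Apply L'Hôpital: lim (-sin(v))/(14*v), still 0/0.
After 2 applications of L'Hôpital's rule the quotient is (-cos(v))/(14); substituting v = 0 gives -1/14.

-1/14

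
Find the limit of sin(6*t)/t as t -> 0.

6

Substitution gives 0/0.
Write it as (6)·sin(6t)/(6t); since sin(u)/u → 1, the limit is 6.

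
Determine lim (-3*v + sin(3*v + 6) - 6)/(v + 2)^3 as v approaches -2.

Direct substitution gives 0/0.
Apply L'Hôpital: lim (3*cos(3*v + 6) - 3)/(3*(v + 2)^2), still 0/0.
Apply L'Hôpital: lim (-9*sin(3*v + 6))/(6*v + 12), still 0/0.
After 3 applications of L'Hôpital's rule the quotient is (-27*cos(3*v + 6))/(6); substituting v = -2 gives -9/2.

-9/2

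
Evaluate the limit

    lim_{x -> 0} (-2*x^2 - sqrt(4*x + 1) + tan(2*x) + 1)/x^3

Substitution gives 0/0; apply L'Hôpital's rule 3 times.
After differentiating numerator and denominator 3 times the quotient is (48*tan(2*x)^2/cos(2*x)^2 + 16/cos(2*x)^2 - 24/(4*x + 1)^(5/2))/(6); at x = 0 this is -4/3.

-4/3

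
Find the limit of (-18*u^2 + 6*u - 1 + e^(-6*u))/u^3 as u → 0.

Direct substitution gives 0/0.
Apply L'Hôpital: lim (-36*u + 6 - 6*e^(-6*u))/(3*u^2), still 0/0.
Apply L'Hôpital: lim (-36 + 36*e^(-6*u))/(6*u), still 0/0.
After 3 applications of L'Hôpital's rule the quotient is (-216*e^(-6*u))/(6); substituting u = 0 gives -36.

-36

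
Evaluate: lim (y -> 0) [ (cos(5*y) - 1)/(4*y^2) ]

Direct substitution gives 0/0.
Apply L'Hôpital: lim (-5*sin(5*y))/(8*y), still 0/0.
After 2 applications of L'Hôpital's rule the quotient is (-25*cos(5*y))/(8); substituting y = 0 gives -25/8.

-25/8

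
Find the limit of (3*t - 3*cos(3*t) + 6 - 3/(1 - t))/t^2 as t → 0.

Substitution gives 0/0; apply L'Hôpital's rule 2 times.
After differentiating numerator and denominator 2 times the quotient is (27*cos(3*t) + 6/(t - 1)^3)/(2); at t = 0 this is 21/2.

21/2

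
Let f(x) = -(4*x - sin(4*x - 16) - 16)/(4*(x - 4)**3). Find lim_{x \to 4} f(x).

-8/3

Direct substitution gives 0/0.
Apply L'Hôpital: lim (4 - 4*cos(4*x - 16))/(-12*(x - 4)^2), still 0/0.
Apply L'Hôpital: lim (16*sin(4*x - 16))/(96 - 24*x), still 0/0.
After 3 applications of L'Hôpital's rule the quotient is (64*cos(4*x - 16))/(-24); substituting x = 4 gives -8/3.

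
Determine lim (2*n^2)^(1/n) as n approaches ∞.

Base → ∞ and exponent → 0: an ∞^0 form.
Take logs: (1/n)·ln(2·n^2) = (ln 2 + 2·ln n)/n → 0.
So the limit is e^0 = 1.

1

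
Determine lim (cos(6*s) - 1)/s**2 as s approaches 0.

Direct substitution gives 0/0.
Apply L'Hôpital: lim (-6*sin(6*s))/(2*s), still 0/0.
After 2 applications of L'Hôpital's rule the quotient is (-36*cos(6*s))/(2); substituting s = 0 gives -18.

-18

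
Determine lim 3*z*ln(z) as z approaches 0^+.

This is a 0·(−∞) form. Rewrite as 3·ln(z) / z^(−1) and apply L'Hôpital:
the derivative quotient is 3·(1/z) / (−1·z^(−2)) = (-3/1)·z^1 → 0.

0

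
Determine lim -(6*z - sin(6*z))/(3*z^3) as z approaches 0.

-12

Direct substitution gives 0/0.
Apply L'Hôpital: lim (6 - 6*cos(6*z))/(-9*z^2), still 0/0.
Apply L'Hôpital: lim (36*sin(6*z))/(-18*z), still 0/0.
After 3 applications of L'Hôpital's rule the quotient is (216*cos(6*z))/(-18); substituting z = 0 gives -12.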